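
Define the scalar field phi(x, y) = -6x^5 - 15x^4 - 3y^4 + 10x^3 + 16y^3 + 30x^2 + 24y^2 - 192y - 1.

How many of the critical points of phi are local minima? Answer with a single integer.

2

phi separates as a function of x plus a function of y, so ∇phi=0 decouples.
∂phi/∂x = -30x(x - 1)(x + 1)(x + 2) = 0 at x ∈ {-2, -1, 0, 1}; ∂phi/∂y = -12(y - 4)(y - 2)(y + 2) = 0 at y ∈ {-2, 2, 4}.
The Hessian is diagonal: diag(phi_xx, phi_yy). Second derivatives: phi_xx(-2)=180, phi_xx(-1)=-60, phi_xx(0)=60, phi_xx(1)=-180; phi_yy(-2)=-288, phi_yy(2)=96, phi_yy(4)=-144.
Local minima occur where both diagonal entries positive: (-2, 2), (0, 2). Count: 2.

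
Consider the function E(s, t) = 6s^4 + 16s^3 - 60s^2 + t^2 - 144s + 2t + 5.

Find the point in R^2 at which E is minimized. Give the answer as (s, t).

E(s,t) separates as P(s) + Q(t) + 5, so its minimum is min P + min Q + 5.
P'(s) = 24(s - 2)(s + 1)(s + 3) vanishes at s ∈ {-3, -1, 2}; Q'(t) = 2(t + 1) vanishes at t ∈ {-1}.
Local minima of P (where P''>0): P(-3)=-54, P(2)=-304. Local minima of Q: Q(-1)=-1.
So the global minimum of E is P(2) + Q(-1) + 5 = -304 − 1 + 5 = -300, attained at (2, -1).

(2, -1)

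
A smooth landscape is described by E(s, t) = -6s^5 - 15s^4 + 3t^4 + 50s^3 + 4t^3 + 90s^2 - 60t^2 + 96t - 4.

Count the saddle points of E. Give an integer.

E separates as a function of s plus a function of t, so ∇E=0 decouples.
∂E/∂s = -30s(s - 2)(s + 1)(s + 3) = 0 at s ∈ {-3, -1, 0, 2}; ∂E/∂t = 12(t - 2)(t - 1)(t + 4) = 0 at t ∈ {-4, 1, 2}.
The Hessian is diagonal: diag(E_ss, E_tt). Second derivatives: E_ss(-3)=900, E_ss(-1)=-180, E_ss(0)=180, E_ss(2)=-900; E_tt(-4)=360, E_tt(1)=-60, E_tt(2)=72.
Saddle points occur where the two diagonal entries have opposite signs: (-3, 1), (-1, -4), (-1, 2), (0, 1), (2, -4), (2, 2). Count: 6.

6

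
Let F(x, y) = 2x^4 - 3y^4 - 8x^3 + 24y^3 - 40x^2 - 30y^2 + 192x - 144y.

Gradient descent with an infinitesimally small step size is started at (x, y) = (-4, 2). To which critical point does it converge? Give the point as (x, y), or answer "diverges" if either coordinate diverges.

(-3, 3)

F is separable, so gradient descent decouples: x follows -∂F/∂x, y follows -∂F/∂y.
∂F/∂x = 8(x - 4)(x - 2)(x + 3); at x=-4 this is -384, so x increases.
∂F/∂y = -12(y - 4)(y - 3)(y + 1); at y=2 this is -72, so y increases.
x converges to its nearest critical value -3 (a local min of the x-part); y converges to 3. The iterate converges to (-3, 3).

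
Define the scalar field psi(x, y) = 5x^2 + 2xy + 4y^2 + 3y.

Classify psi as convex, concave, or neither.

psi is quadratic, so its Hessian is the constant matrix H = [[10, 2], [2, 8]].
det(H) = 76, tr(H) = 18.
det(H) > 0 and tr(H) > 0, so H is positive definite everywhere: convex.

convex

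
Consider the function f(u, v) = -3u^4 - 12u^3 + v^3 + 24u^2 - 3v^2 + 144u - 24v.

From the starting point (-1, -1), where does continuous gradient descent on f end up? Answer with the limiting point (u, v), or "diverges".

(-2, 4)

f is separable, so gradient descent decouples: u follows -∂f/∂u, v follows -∂f/∂v.
∂f/∂u = -12(u - 2)(u + 2)(u + 3); at u=-1 this is 72, so u decreases.
∂f/∂v = 3(v - 4)(v + 2); at v=-1 this is -15, so v increases.
u converges to its nearest critical value -2 (a local min of the u-part); v converges to 4. The iterate converges to (-2, 4).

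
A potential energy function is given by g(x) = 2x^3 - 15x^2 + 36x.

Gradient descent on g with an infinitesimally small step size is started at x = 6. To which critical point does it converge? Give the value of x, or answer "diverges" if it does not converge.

g'(x) = 6(x - 3)(x - 2), so g'(6) = 72.
Gradient descent moves in the -g' direction, i.e. x is decreasing.
The nearest critical point in that direction is x = 3, where g'' = 6 > 0 (a local minimum). The iterate converges there.

3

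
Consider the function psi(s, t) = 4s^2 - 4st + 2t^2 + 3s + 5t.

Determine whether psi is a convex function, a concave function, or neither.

psi is quadratic, so its Hessian is the constant matrix H = [[8, -4], [-4, 4]].
det(H) = 16, tr(H) = 12.
det(H) > 0 and tr(H) > 0, so H is positive definite everywhere: convex.

convex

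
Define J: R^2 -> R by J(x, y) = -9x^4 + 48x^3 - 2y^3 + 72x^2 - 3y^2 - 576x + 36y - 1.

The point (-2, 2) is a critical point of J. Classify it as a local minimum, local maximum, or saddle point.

The mixed partial ∂²J/∂x∂y is 0, so the Hessian at any point is diag(J_xx, J_yy) = diag(36(-3x^2 + 8x + 4), -6(2y + 1)).
At (-2, 2): H = diag(-864, -30).
Both eigenvalues are negative, so H is negative definite: a local maximum.

local maximum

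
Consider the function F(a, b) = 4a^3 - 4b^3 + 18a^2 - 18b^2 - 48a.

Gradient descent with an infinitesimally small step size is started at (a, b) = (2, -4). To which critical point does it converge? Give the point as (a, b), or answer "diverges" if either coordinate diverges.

(1, -3)

F is separable, so gradient descent decouples: a follows -∂F/∂a, b follows -∂F/∂b.
∂F/∂a = 12(a - 1)(a + 4); at a=2 this is 72, so a decreases.
∂F/∂b = -12b(b + 3); at b=-4 this is -48, so b increases.
a converges to its nearest critical value 1 (a local min of the a-part); b converges to -3. The iterate converges to (1, -3).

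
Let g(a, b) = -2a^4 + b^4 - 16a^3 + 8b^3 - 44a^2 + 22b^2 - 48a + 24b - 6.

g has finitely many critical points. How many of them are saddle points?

g separates as a function of a plus a function of b, so ∇g=0 decouples.
∂g/∂a = -8(a + 1)(a + 2)(a + 3) = 0 at a ∈ {-3, -2, -1}; ∂g/∂b = 4(b + 1)(b + 2)(b + 3) = 0 at b ∈ {-3, -2, -1}.
The Hessian is diagonal: diag(g_aa, g_bb). Second derivatives: g_aa(-3)=-16, g_aa(-2)=8, g_aa(-1)=-16; g_bb(-3)=8, g_bb(-2)=-4, g_bb(-1)=8.
Saddle points occur where the two diagonal entries have opposite signs: (-3, -3), (-3, -1), (-2, -2), (-1, -3), (-1, -1). Count: 5.

5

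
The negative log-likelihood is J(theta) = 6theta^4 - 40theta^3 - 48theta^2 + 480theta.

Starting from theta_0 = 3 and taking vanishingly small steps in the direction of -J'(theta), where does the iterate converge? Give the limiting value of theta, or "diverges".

J'(theta) = 24(theta - 5)(theta - 2)(theta + 2), so J'(3) = -240.
Gradient descent moves in the -J' direction, i.e. theta is increasing.
The nearest critical point in that direction is theta = 5, where J'' = 504 > 0 (a local minimum). The iterate converges there.

5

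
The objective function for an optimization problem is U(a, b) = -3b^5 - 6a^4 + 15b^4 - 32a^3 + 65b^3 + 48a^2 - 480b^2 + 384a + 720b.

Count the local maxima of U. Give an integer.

4

U separates as a function of a plus a function of b, so ∇U=0 decouples.
∂U/∂a = -24(a - 2)(a + 2)(a + 4) = 0 at a ∈ {-4, -2, 2}; ∂U/∂b = -15(b - 4)(b - 3)(b - 1)(b + 4) = 0 at b ∈ {-4, 1, 3, 4}.
The Hessian is diagonal: diag(U_aa, U_bb). Second derivatives: U_aa(-4)=-288, U_aa(-2)=192, U_aa(2)=-576; U_bb(-4)=4200, U_bb(1)=-450, U_bb(3)=210, U_bb(4)=-360.
Local maxima occur where both diagonal entries negative: (-4, 1), (-4, 4), (2, 1), (2, 4). Count: 4.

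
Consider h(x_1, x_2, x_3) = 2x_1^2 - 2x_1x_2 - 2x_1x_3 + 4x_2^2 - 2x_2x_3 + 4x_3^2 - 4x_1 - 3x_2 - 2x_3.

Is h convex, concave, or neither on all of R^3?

h is quadratic, so its Hessian is the constant matrix H = [[4, -2, -2], [-2, 8, -2], [-2, -2, 8]].
Leading principal minors: 4, 28, 160.
All positive ⇒ H ≻ 0 ⇒ convex.

convex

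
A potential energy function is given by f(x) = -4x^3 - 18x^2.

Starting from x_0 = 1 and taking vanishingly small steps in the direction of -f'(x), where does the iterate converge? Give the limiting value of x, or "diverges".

diverges

f'(x) = -12x(x + 3), so f'(1) = -48.
Gradient descent moves in the -f' direction, i.e. x is increasing.
There is no critical point above x=1, and f' keeps the same sign, so the iterate runs off to +∞.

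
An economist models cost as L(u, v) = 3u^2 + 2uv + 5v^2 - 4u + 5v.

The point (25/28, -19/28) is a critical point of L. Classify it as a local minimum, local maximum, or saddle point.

The Hessian of L is constant: H = [[6, 2], [2, 10]].
det(H) = 6·10 − 2² = 56.
det(H) > 0 and tr(H) = 16 > 0, so H is positive definite and the point is a local minimum.

local minimum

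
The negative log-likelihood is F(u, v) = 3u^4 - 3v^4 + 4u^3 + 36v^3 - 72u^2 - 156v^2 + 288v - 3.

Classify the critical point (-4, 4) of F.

The mixed partial ∂²F/∂u∂v is 0, so the Hessian at any point is diag(F_uu, F_vv) = diag(12(3u^2 + 2u - 12), 12(-3v^2 + 18v - 26)).
At (-4, 4): H = diag(336, -24).
The eigenvalues have opposite signs, so H is indefinite: a saddle point.

saddle point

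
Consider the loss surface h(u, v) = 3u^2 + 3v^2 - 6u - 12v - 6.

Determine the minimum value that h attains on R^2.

h(u,v) separates as P(u) + Q(v) − 6, so its minimum is min P + min Q − 6.
P'(u) = 6u - 6 vanishes at u ∈ {1}; Q'(v) = 6v - 12 vanishes at v ∈ {2}.
Local minima of P (where P''>0): P(1)=-3. Local minima of Q: Q(2)=-12.
So the global minimum of h is P(1) + Q(2) − 6 = -3 − 12 − 6 = -21, attained at (1, 2).

-21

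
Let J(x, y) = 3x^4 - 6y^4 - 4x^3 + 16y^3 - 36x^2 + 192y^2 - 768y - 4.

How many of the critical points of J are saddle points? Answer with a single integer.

5

J separates as a function of x plus a function of y, so ∇J=0 decouples.
∂J/∂x = 12x(x - 3)(x + 2) = 0 at x ∈ {-2, 0, 3}; ∂J/∂y = -24(y - 4)(y - 2)(y + 4) = 0 at y ∈ {-4, 2, 4}.
The Hessian is diagonal: diag(J_xx, J_yy). Second derivatives: J_xx(-2)=120, J_xx(0)=-72, J_xx(3)=180; J_yy(-4)=-1152, J_yy(2)=288, J_yy(4)=-384.
Saddle points occur where the two diagonal entries have opposite signs: (-2, -4), (-2, 4), (0, 2), (3, -4), (3, 4). Count: 5.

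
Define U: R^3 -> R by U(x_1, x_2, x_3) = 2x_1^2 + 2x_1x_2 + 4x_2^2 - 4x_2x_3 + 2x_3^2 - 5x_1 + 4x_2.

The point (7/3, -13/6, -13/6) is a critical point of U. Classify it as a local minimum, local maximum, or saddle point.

local minimum

The Hessian is constant: H = [[4, 2, 0], [2, 8, -4], [0, -4, 4]].
Leading principal minors: Δ₁ = 4, Δ₂ = 28, Δ₃ = 48.
All leading minors are positive, so H is positive definite: a local minimum.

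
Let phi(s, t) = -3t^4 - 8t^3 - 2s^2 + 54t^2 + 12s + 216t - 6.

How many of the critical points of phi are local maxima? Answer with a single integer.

phi separates as a function of s plus a function of t, so ∇phi=0 decouples.
∂phi/∂s = -4(s - 3) = 0 at s ∈ {3}; ∂phi/∂t = -12(t - 3)(t + 2)(t + 3) = 0 at t ∈ {-3, -2, 3}.
The Hessian is diagonal: diag(phi_ss, phi_tt). Second derivatives: phi_ss(3)=-4; phi_tt(-3)=-72, phi_tt(-2)=60, phi_tt(3)=-360.
Local maxima occur where both diagonal entries negative: (3, -3), (3, 3). Count: 2.

2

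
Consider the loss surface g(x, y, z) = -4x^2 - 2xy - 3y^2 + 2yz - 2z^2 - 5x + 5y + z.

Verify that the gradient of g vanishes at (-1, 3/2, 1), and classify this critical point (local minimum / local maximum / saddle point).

∇g = (-8x - 2y - 5, -2x - 6y + 2z + 5, 2y - 4z + 1); substituting (-1, 3/2, 1) gives ∇g = (0, 0, 0), so (-1, 3/2, 1) is indeed a critical point.
The Hessian is constant: H = [[-8, -2, 0], [-2, -6, 2], [0, 2, -4]].
Leading principal minors: Δ₁ = -8, Δ₂ = 44, Δ₃ = -144.
The minors alternate sign starting negative (−, +, −), so H is negative definite: a local maximum.

local maximum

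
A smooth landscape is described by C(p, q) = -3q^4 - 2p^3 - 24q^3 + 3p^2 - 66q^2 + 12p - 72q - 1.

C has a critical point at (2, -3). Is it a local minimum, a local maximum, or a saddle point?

The mixed partial ∂²C/∂p∂q is 0, so the Hessian at any point is diag(C_pp, C_qq) = diag(6(-2p + 1), -12(3q^2 + 12q + 11)).
At (2, -3): H = diag(-18, -24).
Both eigenvalues are negative, so H is negative definite: a local maximum.

local maximum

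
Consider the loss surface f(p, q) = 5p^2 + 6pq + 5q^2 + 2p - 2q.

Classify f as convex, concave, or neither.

convex

f is quadratic, so its Hessian is the constant matrix H = [[10, 6], [6, 10]].
det(H) = 64, tr(H) = 20.
det(H) > 0 and tr(H) > 0, so H is positive definite everywhere: convex.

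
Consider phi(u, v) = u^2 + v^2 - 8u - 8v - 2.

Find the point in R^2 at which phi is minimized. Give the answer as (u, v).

phi(u,v) separates as P(u) + Q(v) − 2, so its minimum is min P + min Q − 2.
P'(u) = 2u - 8 vanishes at u ∈ {4}; Q'(v) = 2v - 8 vanishes at v ∈ {4}.
Local minima of P (where P''>0): P(4)=-16. Local minima of Q: Q(4)=-16.
So the global minimum of phi is P(4) + Q(4) − 2 = -16 − 16 − 2 = -34, attained at (4, 4).

(4, 4)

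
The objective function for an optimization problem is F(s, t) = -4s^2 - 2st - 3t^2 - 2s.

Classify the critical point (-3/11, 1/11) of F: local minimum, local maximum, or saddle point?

The Hessian of F is constant: H = [[-8, -2], [-2, -6]].
det(H) = (-8)·(-6) − (-2)² = 44.
det(H) > 0 and tr(H) = -14 < 0, so H is negative definite and the point is a local maximum.

local maximum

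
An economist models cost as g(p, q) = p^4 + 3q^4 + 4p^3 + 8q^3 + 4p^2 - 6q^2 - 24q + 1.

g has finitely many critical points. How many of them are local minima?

g separates as a function of p plus a function of q, so ∇g=0 decouples.
∂g/∂p = 4p(p + 1)(p + 2) = 0 at p ∈ {-2, -1, 0}; ∂g/∂q = 12(q - 1)(q + 1)(q + 2) = 0 at q ∈ {-2, -1, 1}.
The Hessian is diagonal: diag(g_pp, g_qq). Second derivatives: g_pp(-2)=8, g_pp(-1)=-4, g_pp(0)=8; g_qq(-2)=36, g_qq(-1)=-24, g_qq(1)=72.
Local minima occur where both diagonal entries positive: (-2, -2), (-2, 1), (0, -2), (0, 1). Count: 4.

4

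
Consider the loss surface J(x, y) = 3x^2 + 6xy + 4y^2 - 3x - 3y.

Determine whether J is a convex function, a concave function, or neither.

convex

J is quadratic, so its Hessian is the constant matrix H = [[6, 6], [6, 8]].
det(H) = 12, tr(H) = 14.
det(H) > 0 and tr(H) > 0, so H is positive definite everywhere: convex.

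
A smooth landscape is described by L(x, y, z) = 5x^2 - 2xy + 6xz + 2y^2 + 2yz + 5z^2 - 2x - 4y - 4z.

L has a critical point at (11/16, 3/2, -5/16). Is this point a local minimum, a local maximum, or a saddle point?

local minimum

The Hessian is constant: H = [[10, -2, 6], [-2, 4, 2], [6, 2, 10]].
Leading principal minors: Δ₁ = 10, Δ₂ = 36, Δ₃ = 128.
All leading minors are positive, so H is positive definite: a local minimum.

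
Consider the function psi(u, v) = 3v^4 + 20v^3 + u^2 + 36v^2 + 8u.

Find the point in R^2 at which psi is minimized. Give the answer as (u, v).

psi(u,v) separates as P(u) + Q(v), so its minimum is min P + min Q.
P'(u) = 2u + 8 vanishes at u ∈ {-4}; Q'(v) = 12v(v + 2)(v + 3) vanishes at v ∈ {-3, -2, 0}.
Local minima of P (where P''>0): P(-4)=-16. Local minima of Q: Q(-3)=27, Q(0)=0.
So the global minimum of psi is P(-4) + Q(0) = -16 + 0 = -16, attained at (-4, 0).

(-4, 0)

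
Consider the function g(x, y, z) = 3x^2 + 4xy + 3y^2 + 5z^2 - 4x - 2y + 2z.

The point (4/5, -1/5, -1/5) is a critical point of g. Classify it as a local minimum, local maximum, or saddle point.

local minimum

The Hessian is constant: H = [[6, 4, 0], [4, 6, 0], [0, 0, 10]].
Leading principal minors: Δ₁ = 6, Δ₂ = 20, Δ₃ = 200.
All leading minors are positive, so H is positive definite: a local minimum.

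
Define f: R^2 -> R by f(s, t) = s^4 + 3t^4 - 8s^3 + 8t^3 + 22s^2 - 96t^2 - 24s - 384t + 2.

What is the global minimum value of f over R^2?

f(s,t) separates as P(s) + Q(t) + 2, so its minimum is min P + min Q + 2.
P'(s) = 4(s - 3)(s - 2)(s - 1) vanishes at s ∈ {1, 2, 3}; Q'(t) = 12(t - 4)(t + 2)(t + 4) vanishes at t ∈ {-4, -2, 4}.
Local minima of P (where P''>0): P(1)=-9, P(3)=-9. Local minima of Q: Q(-4)=256, Q(4)=-1792.
So the global minimum of f is P(1) + Q(4) + 2 = -9 − 1792 + 2 = -1799, attained at (1, 4).

-1799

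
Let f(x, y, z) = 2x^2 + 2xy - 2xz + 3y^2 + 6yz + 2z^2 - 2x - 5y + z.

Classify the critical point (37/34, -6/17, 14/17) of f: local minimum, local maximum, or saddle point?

The Hessian is constant: H = [[4, 2, -2], [2, 6, 6], [-2, 6, 4]].
Leading principal minors: Δ₁ = 4, Δ₂ = 20, Δ₃ = -136.
The minors fit neither the all-positive nor the alternating-sign pattern, so H is indefinite: a saddle point.

saddle point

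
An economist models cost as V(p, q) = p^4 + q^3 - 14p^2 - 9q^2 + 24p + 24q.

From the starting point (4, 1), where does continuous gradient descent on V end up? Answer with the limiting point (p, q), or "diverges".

V is separable, so gradient descent decouples: p follows -∂V/∂p, q follows -∂V/∂q.
∂V/∂p = 4(p - 2)(p - 1)(p + 3); at p=4 this is 168, so p decreases.
∂V/∂q = 3(q - 4)(q - 2); at q=1 this is 9, so q decreases.
The q-coordinate has no critical point in that direction and runs off to infinity.

diverges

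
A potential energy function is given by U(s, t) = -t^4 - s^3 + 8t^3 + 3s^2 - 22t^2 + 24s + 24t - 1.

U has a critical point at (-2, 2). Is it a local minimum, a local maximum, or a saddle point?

The mixed partial ∂²U/∂s∂t is 0, so the Hessian at any point is diag(U_ss, U_tt) = diag(6(-s + 1), 4(-3t^2 + 12t - 11)).
At (-2, 2): H = diag(18, 4).
Both eigenvalues are positive, so H is positive definite: a local minimum.

local minimum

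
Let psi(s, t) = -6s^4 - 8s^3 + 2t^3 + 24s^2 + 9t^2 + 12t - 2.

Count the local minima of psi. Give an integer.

1

psi separates as a function of s plus a function of t, so ∇psi=0 decouples.
∂psi/∂s = -24s(s - 1)(s + 2) = 0 at s ∈ {-2, 0, 1}; ∂psi/∂t = 6(t + 1)(t + 2) = 0 at t ∈ {-2, -1}.
The Hessian is diagonal: diag(psi_ss, psi_tt). Second derivatives: psi_ss(-2)=-144, psi_ss(0)=48, psi_ss(1)=-72; psi_tt(-2)=-6, psi_tt(-1)=6.
Local minima occur where both diagonal entries positive: (0, -1). Count: 1.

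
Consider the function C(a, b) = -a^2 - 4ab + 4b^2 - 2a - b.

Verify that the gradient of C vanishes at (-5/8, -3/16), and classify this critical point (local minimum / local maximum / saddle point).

saddle point

∇C = (-2a - 4b - 2, -4a + 8b - 1); substituting (-5/8, -3/16) gives ∇C = (0, 0), so (-5/8, -3/16) is indeed a critical point.
The Hessian of C is constant: H = [[-2, -4], [-4, 8]].
det(H) = (-2)·8 − (-4)² = -32.
Since det(H) < 0, H is indefinite and the critical point is a saddle point.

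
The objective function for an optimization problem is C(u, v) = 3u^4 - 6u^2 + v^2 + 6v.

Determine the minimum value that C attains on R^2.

-12

C(u,v) separates as P(u) + Q(v), so its minimum is min P + min Q.
P'(u) = 12u(u - 1)(u + 1) vanishes at u ∈ {-1, 0, 1}; Q'(v) = 2v + 6 vanishes at v ∈ {-3}.
Local minima of P (where P''>0): P(-1)=-3, P(1)=-3. Local minima of Q: Q(-3)=-9.
So the global minimum of C is P(-1) + Q(-3) = -3 − 9 = -12, attained at (-1, -3).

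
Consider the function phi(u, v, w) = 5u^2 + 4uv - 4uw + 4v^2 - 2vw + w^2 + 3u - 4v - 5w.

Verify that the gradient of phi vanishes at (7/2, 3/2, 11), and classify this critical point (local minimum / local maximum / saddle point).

∇phi = (10u + 4v - 4w + 3, 4u + 8v - 2w - 4, -4u - 2v + 2w - 5); substituting (7/2, 3/2, 11) gives ∇phi = (0, 0, 0), so (7/2, 3/2, 11) is indeed a critical point.
The Hessian is constant: H = [[10, 4, -4], [4, 8, -2], [-4, -2, 2]].
Leading principal minors: Δ₁ = 10, Δ₂ = 64, Δ₃ = 24.
All leading minors are positive, so H is positive definite: a local minimum.

local minimum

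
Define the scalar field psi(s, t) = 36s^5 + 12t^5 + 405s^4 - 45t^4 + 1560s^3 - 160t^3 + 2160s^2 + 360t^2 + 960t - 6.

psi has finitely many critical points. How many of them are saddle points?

psi separates as a function of s plus a function of t, so ∇psi=0 decouples.
∂psi/∂s = 180s(s + 2)(s + 3)(s + 4) = 0 at s ∈ {-4, -3, -2, 0}; ∂psi/∂t = 60(t - 4)(t - 2)(t + 1)(t + 2) = 0 at t ∈ {-2, -1, 2, 4}.
The Hessian is diagonal: diag(psi_ss, psi_tt). Second derivatives: psi_ss(-4)=-1440, psi_ss(-3)=540, psi_ss(-2)=-720, psi_ss(0)=4320; psi_tt(-2)=-1440, psi_tt(-1)=900, psi_tt(2)=-1440, psi_tt(4)=3600.
Saddle points occur where the two diagonal entries have opposite signs: (-4, -1), (-4, 4), (-3, -2), (-3, 2), (-2, -1), (-2, 4), (0, -2), (0, 2). Count: 8.

8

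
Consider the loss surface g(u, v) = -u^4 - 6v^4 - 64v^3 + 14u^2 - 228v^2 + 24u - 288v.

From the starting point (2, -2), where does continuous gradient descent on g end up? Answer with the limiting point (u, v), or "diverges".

g is separable, so gradient descent decouples: u follows -∂g/∂u, v follows -∂g/∂v.
∂g/∂u = -4(u - 3)(u + 1)(u + 2); at u=2 this is 48, so u decreases.
∂g/∂v = -24(v + 1)(v + 3)(v + 4); at v=-2 this is 48, so v decreases.
u converges to its nearest critical value -1 (a local min of the u-part); v converges to -3. The iterate converges to (-1, -3).

(-1, -3)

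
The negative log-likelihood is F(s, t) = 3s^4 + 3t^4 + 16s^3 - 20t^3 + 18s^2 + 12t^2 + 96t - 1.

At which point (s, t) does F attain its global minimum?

(-3, -1)

F(s,t) separates as P(s) + Q(t) − 1, so its minimum is min P + min Q − 1.
P'(s) = 12s(s + 1)(s + 3) vanishes at s ∈ {-3, -1, 0}; Q'(t) = 12(t - 4)(t - 2)(t + 1) vanishes at t ∈ {-1, 2, 4}.
Local minima of P (where P''>0): P(-3)=-27, P(0)=0. Local minima of Q: Q(-1)=-61, Q(4)=64.
So the global minimum of F is P(-3) + Q(-1) − 1 = -27 − 61 − 1 = -89, attained at (-3, -1).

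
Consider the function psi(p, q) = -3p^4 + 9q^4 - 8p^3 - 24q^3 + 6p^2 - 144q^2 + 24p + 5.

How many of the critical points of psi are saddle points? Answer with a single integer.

5

psi separates as a function of p plus a function of q, so ∇psi=0 decouples.
∂psi/∂p = -12(p - 1)(p + 1)(p + 2) = 0 at p ∈ {-2, -1, 1}; ∂psi/∂q = 36q(q - 4)(q + 2) = 0 at q ∈ {-2, 0, 4}.
The Hessian is diagonal: diag(psi_pp, psi_qq). Second derivatives: psi_pp(-2)=-36, psi_pp(-1)=24, psi_pp(1)=-72; psi_qq(-2)=432, psi_qq(0)=-288, psi_qq(4)=864.
Saddle points occur where the two diagonal entries have opposite signs: (-2, -2), (-2, 4), (-1, 0), (1, -2), (1, 4). Count: 5.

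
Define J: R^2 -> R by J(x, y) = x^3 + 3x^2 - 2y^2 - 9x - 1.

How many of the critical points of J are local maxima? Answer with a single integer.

J separates as a function of x plus a function of y, so ∇J=0 decouples.
∂J/∂x = 3(x - 1)(x + 3) = 0 at x ∈ {-3, 1}; ∂J/∂y = -4y = 0 at y ∈ {0}.
The Hessian is diagonal: diag(J_xx, J_yy). Second derivatives: J_xx(-3)=-12, J_xx(1)=12; J_yy(0)=-4.
Local maxima occur where both diagonal entries negative: (-3, 0). Count: 1.

1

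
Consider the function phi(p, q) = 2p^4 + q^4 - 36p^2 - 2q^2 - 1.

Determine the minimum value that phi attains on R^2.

-164

phi(p,q) separates as A(p) + B(q) − 1, so its minimum is min A + min B − 1.
A'(p) = 8p(p - 3)(p + 3) vanishes at p ∈ {-3, 0, 3}; B'(q) = 4q(q - 1)(q + 1) vanishes at q ∈ {-1, 0, 1}.
Local minima of A (where A''>0): A(-3)=-162, A(3)=-162. Local minima of B: B(-1)=-1, B(1)=-1.
So the global minimum of phi is A(-3) + B(-1) − 1 = -162 − 1 − 1 = -164, attained at (-3, -1).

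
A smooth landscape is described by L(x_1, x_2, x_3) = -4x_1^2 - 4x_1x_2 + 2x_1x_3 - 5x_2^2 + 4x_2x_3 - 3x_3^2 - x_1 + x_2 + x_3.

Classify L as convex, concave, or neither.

L is quadratic, so its Hessian is the constant matrix H = [[-8, -4, 2], [-4, -10, 4], [2, 4, -6]].
Leading principal minors: -8, 64, -280.
Signs alternate −, +, − ⇒ H ≺ 0 ⇒ concave.

concave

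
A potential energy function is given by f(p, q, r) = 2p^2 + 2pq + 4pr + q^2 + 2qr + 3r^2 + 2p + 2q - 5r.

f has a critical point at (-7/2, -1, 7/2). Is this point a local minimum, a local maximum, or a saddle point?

local minimum

The Hessian is constant: H = [[4, 2, 4], [2, 2, 2], [4, 2, 6]].
Leading principal minors: Δ₁ = 4, Δ₂ = 4, Δ₃ = 8.
All leading minors are positive, so H is positive definite: a local minimum.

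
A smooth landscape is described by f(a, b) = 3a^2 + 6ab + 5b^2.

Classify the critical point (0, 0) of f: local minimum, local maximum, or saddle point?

local minimum

The Hessian of f is constant: H = [[6, 6], [6, 10]].
det(H) = 6·10 − 6² = 24.
det(H) > 0 and tr(H) = 16 > 0, so H is positive definite and the point is a local minimum.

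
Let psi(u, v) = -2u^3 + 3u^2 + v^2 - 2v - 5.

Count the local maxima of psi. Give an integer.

0

psi separates as a function of u plus a function of v, so ∇psi=0 decouples.
∂psi/∂u = -6u(u - 1) = 0 at u ∈ {0, 1}; ∂psi/∂v = 2(v - 1) = 0 at v ∈ {1}.
The Hessian is diagonal: diag(psi_uu, psi_vv). Second derivatives: psi_uu(0)=6, psi_uu(1)=-6; psi_vv(1)=2.
Local maxima occur where both diagonal entries negative: none. Count: 0.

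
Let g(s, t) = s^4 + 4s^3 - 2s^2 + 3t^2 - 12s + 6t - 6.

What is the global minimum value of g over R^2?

-18

g(s,t) separates as P(s) + Q(t) − 6, so its minimum is min P + min Q − 6.
P'(s) = 4(s - 1)(s + 1)(s + 3) vanishes at s ∈ {-3, -1, 1}; Q'(t) = 6(t + 1) vanishes at t ∈ {-1}.
Local minima of P (where P''>0): P(-3)=-9, P(1)=-9. Local minima of Q: Q(-1)=-3.
So the global minimum of g is P(-3) + Q(-1) − 6 = -9 − 3 − 6 = -18, attained at (-3, -1).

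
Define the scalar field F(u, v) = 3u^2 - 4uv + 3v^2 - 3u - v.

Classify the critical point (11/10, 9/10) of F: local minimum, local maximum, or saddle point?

local minimum

The Hessian of F is constant: H = [[6, -4], [-4, 6]].
det(H) = 6·6 − (-4)² = 20.
det(H) > 0 and tr(H) = 12 > 0, so H is positive definite and the point is a local minimum.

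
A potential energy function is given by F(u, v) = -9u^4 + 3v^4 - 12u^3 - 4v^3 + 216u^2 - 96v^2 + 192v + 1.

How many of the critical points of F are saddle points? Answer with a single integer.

5

F separates as a function of u plus a function of v, so ∇F=0 decouples.
∂F/∂u = -36u(u - 3)(u + 4) = 0 at u ∈ {-4, 0, 3}; ∂F/∂v = 12(v - 4)(v - 1)(v + 4) = 0 at v ∈ {-4, 1, 4}.
The Hessian is diagonal: diag(F_uu, F_vv). Second derivatives: F_uu(-4)=-1008, F_uu(0)=432, F_uu(3)=-756; F_vv(-4)=480, F_vv(1)=-180, F_vv(4)=288.
Saddle points occur where the two diagonal entries have opposite signs: (-4, -4), (-4, 4), (0, 1), (3, -4), (3, 4). Count: 5.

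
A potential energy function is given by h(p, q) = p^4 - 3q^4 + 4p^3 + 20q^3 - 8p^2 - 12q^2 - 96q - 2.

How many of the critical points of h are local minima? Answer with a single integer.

2

h separates as a function of p plus a function of q, so ∇h=0 decouples.
∂h/∂p = 4p(p - 1)(p + 4) = 0 at p ∈ {-4, 0, 1}; ∂h/∂q = -12(q - 4)(q - 2)(q + 1) = 0 at q ∈ {-1, 2, 4}.
The Hessian is diagonal: diag(h_pp, h_qq). Second derivatives: h_pp(-4)=80, h_pp(0)=-16, h_pp(1)=20; h_qq(-1)=-180, h_qq(2)=72, h_qq(4)=-120.
Local minima occur where both diagonal entries positive: (-4, 2), (1, 2). Count: 2.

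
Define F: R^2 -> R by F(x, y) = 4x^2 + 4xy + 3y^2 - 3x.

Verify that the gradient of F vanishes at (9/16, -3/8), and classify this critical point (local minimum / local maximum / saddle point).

∇F = (8x + 4y - 3, 4x + 6y); substituting (9/16, -3/8) gives ∇F = (0, 0), so (9/16, -3/8) is indeed a critical point.
The Hessian of F is constant: H = [[8, 4], [4, 6]].
det(H) = 8·6 − 4² = 32.
det(H) > 0 and tr(H) = 14 > 0, so H is positive definite and the point is a local minimum.

local minimum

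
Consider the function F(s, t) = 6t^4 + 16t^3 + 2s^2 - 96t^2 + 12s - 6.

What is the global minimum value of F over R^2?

-1048

F(s,t) separates as P(s) + Q(t) − 6, so its minimum is min P + min Q − 6.
P'(s) = 4s + 12 vanishes at s ∈ {-3}; Q'(t) = 24t(t - 2)(t + 4) vanishes at t ∈ {-4, 0, 2}.
Local minima of P (where P''>0): P(-3)=-18. Local minima of Q: Q(-4)=-1024, Q(2)=-160.
So the global minimum of F is P(-3) + Q(-4) − 6 = -18 − 1024 − 6 = -1048, attained at (-3, -4).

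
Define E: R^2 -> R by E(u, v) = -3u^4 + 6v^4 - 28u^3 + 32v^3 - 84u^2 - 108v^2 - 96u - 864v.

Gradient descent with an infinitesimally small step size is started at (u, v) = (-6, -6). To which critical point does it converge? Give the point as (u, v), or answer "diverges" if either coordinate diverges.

diverges

E is separable, so gradient descent decouples: u follows -∂E/∂u, v follows -∂E/∂v.
∂E/∂u = -12(u + 1)(u + 2)(u + 4); at u=-6 this is 480, so u decreases.
∂E/∂v = 24(v - 3)(v + 3)(v + 4); at v=-6 this is -1296, so v increases.
The u-coordinate has no critical point in that direction and runs off to infinity.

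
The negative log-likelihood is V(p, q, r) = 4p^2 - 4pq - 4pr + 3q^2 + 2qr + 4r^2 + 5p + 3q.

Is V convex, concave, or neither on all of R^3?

convex

V is quadratic, so its Hessian is the constant matrix H = [[8, -4, -4], [-4, 6, 2], [-4, 2, 8]].
Leading principal minors: 8, 32, 192.
All positive ⇒ H ≻ 0 ⇒ convex.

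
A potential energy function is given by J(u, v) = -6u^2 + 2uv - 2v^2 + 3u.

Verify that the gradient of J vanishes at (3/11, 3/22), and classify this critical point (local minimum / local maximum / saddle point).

∇J = (-12u + 2v + 3, 2u - 4v); substituting (3/11, 3/22) gives ∇J = (0, 0), so (3/11, 3/22) is indeed a critical point.
The Hessian of J is constant: H = [[-12, 2], [2, -4]].
det(H) = (-12)·(-4) − 2² = 44.
det(H) > 0 and tr(H) = -16 < 0, so H is negative definite and the point is a local maximum.

local maximum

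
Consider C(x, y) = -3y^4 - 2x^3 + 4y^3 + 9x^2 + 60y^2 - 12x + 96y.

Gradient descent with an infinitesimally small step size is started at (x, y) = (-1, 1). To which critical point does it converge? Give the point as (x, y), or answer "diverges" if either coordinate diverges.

C is separable, so gradient descent decouples: x follows -∂C/∂x, y follows -∂C/∂y.
∂C/∂x = -6(x - 2)(x - 1); at x=-1 this is -36, so x increases.
∂C/∂y = -12(y - 4)(y + 1)(y + 2); at y=1 this is 216, so y decreases.
x converges to its nearest critical value 1 (a local min of the x-part); y converges to -1. The iterate converges to (1, -1).

(1, -1)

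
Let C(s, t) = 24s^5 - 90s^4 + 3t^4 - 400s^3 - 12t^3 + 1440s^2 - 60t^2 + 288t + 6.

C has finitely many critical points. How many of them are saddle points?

6

C separates as a function of s plus a function of t, so ∇C=0 decouples.
∂C/∂s = 120s(s - 4)(s - 2)(s + 3) = 0 at s ∈ {-3, 0, 2, 4}; ∂C/∂t = 12(t - 4)(t - 2)(t + 3) = 0 at t ∈ {-3, 2, 4}.
The Hessian is diagonal: diag(C_ss, C_tt). Second derivatives: C_ss(-3)=-12600, C_ss(0)=2880, C_ss(2)=-2400, C_ss(4)=6720; C_tt(-3)=420, C_tt(2)=-120, C_tt(4)=168.
Saddle points occur where the two diagonal entries have opposite signs: (-3, -3), (-3, 4), (0, 2), (2, -3), (2, 4), (4, 2). Count: 6.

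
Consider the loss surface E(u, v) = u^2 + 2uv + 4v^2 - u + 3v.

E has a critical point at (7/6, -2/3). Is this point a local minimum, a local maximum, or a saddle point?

The Hessian of E is constant: H = [[2, 2], [2, 8]].
det(H) = 2·8 − 2² = 12.
det(H) > 0 and tr(H) = 10 > 0, so H is positive definite and the point is a local minimum.

local minimum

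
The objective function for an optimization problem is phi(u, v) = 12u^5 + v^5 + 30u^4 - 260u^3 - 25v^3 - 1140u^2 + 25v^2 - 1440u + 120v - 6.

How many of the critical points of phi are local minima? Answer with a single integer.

phi separates as a function of u plus a function of v, so ∇phi=0 decouples.
∂phi/∂u = 60(u - 4)(u + 1)(u + 2)(u + 3) = 0 at u ∈ {-3, -2, -1, 4}; ∂phi/∂v = 5(v - 3)(v - 2)(v + 1)(v + 4) = 0 at v ∈ {-4, -1, 2, 3}.
The Hessian is diagonal: diag(phi_uu, phi_vv). Second derivatives: phi_uu(-3)=-840, phi_uu(-2)=360, phi_uu(-1)=-600, phi_uu(4)=12600; phi_vv(-4)=-630, phi_vv(-1)=180, phi_vv(2)=-90, phi_vv(3)=140.
Local minima occur where both diagonal entries positive: (-2, -1), (-2, 3), (4, -1), (4, 3). Count: 4.

4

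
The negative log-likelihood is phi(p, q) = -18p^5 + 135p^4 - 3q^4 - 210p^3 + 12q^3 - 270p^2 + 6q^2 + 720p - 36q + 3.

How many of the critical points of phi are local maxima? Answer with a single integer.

4

phi separates as a function of p plus a function of q, so ∇phi=0 decouples.
∂phi/∂p = -90(p - 4)(p - 2)(p - 1)(p + 1) = 0 at p ∈ {-1, 1, 2, 4}; ∂phi/∂q = -12(q - 3)(q - 1)(q + 1) = 0 at q ∈ {-1, 1, 3}.
The Hessian is diagonal: diag(phi_pp, phi_qq). Second derivatives: phi_pp(-1)=2700, phi_pp(1)=-540, phi_pp(2)=540, phi_pp(4)=-2700; phi_qq(-1)=-96, phi_qq(1)=48, phi_qq(3)=-96.
Local maxima occur where both diagonal entries negative: (1, -1), (1, 3), (4, -1), (4, 3). Count: 4.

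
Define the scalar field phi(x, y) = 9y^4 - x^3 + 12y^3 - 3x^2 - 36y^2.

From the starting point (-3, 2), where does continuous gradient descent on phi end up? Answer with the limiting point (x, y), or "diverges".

(-2, 1)

phi is separable, so gradient descent decouples: x follows -∂phi/∂x, y follows -∂phi/∂y.
∂phi/∂x = -3x(x + 2); at x=-3 this is -9, so x increases.
∂phi/∂y = 36y(y - 1)(y + 2); at y=2 this is 288, so y decreases.
x converges to its nearest critical value -2 (a local min of the x-part); y converges to 1. The iterate converges to (-2, 1).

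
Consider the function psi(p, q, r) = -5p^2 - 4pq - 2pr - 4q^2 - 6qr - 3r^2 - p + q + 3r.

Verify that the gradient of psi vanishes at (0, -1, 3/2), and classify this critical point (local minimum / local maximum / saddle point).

local maximum

∇psi = (-10p - 4q - 2r - 1, -4p - 8q - 6r + 1, -2p - 6q - 6r + 3); substituting (0, -1, 3/2) gives ∇psi = (0, 0, 0), so (0, -1, 3/2) is indeed a critical point.
The Hessian is constant: H = [[-10, -4, -2], [-4, -8, -6], [-2, -6, -6]].
Leading principal minors: Δ₁ = -10, Δ₂ = 64, Δ₃ = -88.
The minors alternate sign starting negative (−, +, −), so H is negative definite: a local maximum.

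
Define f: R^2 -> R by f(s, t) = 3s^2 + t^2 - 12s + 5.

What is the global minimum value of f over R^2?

-7

f(s,t) separates as P(s) + Q(t) + 5, so its minimum is min P + min Q + 5.
P'(s) = 6s - 12 vanishes at s ∈ {2}; Q'(t) = 2t vanishes at t ∈ {0}.
Local minima of P (where P''>0): P(2)=-12. Local minima of Q: Q(0)=0.
So the global minimum of f is P(2) + Q(0) + 5 = -12 + 0 + 5 = -7, attained at (2, 0).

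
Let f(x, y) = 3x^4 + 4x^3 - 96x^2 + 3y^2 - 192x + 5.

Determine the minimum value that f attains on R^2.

f(x,y) separates as P(x) + Q(y) + 5, so its minimum is min P + min Q + 5.
P'(x) = 12(x - 4)(x + 1)(x + 4) vanishes at x ∈ {-4, -1, 4}; Q'(y) = 6y vanishes at y ∈ {0}.
Local minima of P (where P''>0): P(-4)=-256, P(4)=-1280. Local minima of Q: Q(0)=0.
So the global minimum of f is P(4) + Q(0) + 5 = -1280 + 0 + 5 = -1275, attained at (4, 0).

-1275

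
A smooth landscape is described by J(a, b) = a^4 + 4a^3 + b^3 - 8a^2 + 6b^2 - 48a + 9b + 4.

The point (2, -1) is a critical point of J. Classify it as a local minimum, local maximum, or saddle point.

The mixed partial ∂²J/∂a∂b is 0, so the Hessian at any point is diag(J_aa, J_bb) = diag(4(3a^2 + 6a - 4), 6(b + 2)).
At (2, -1): H = diag(80, 6).
Both eigenvalues are positive, so H is positive definite: a local minimum.

local minimum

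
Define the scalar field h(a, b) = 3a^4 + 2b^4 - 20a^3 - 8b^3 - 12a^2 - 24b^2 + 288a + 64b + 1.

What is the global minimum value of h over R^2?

-543

h(a,b) separates as P(a) + Q(b) + 1, so its minimum is min P + min Q + 1.
P'(a) = 12(a - 4)(a - 3)(a + 2) vanishes at a ∈ {-2, 3, 4}; Q'(b) = 8(b - 4)(b - 1)(b + 2) vanishes at b ∈ {-2, 1, 4}.
Local minima of P (where P''>0): P(-2)=-416, P(4)=448. Local minima of Q: Q(-2)=-128, Q(4)=-128.
So the global minimum of h is P(-2) + Q(-2) + 1 = -416 − 128 + 1 = -543, attained at (-2, -2).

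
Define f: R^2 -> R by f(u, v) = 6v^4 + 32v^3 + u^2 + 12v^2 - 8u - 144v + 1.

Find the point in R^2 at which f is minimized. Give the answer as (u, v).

(4, 1)

f(u,v) separates as P(u) + Q(v) + 1, so its minimum is min P + min Q + 1.
P'(u) = 2u - 8 vanishes at u ∈ {4}; Q'(v) = 24(v - 1)(v + 2)(v + 3) vanishes at v ∈ {-3, -2, 1}.
Local minima of P (where P''>0): P(4)=-16. Local minima of Q: Q(-3)=162, Q(1)=-94.
So the global minimum of f is P(4) + Q(1) + 1 = -16 − 94 + 1 = -109, attained at (4, 1).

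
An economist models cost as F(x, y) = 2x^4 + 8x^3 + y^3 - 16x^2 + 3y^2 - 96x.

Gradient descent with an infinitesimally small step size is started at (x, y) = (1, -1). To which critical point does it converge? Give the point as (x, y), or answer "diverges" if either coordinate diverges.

(2, 0)

F is separable, so gradient descent decouples: x follows -∂F/∂x, y follows -∂F/∂y.
∂F/∂x = 8(x - 2)(x + 2)(x + 3); at x=1 this is -96, so x increases.
∂F/∂y = 3y(y + 2); at y=-1 this is -3, so y increases.
x converges to its nearest critical value 2 (a local min of the x-part); y converges to 0. The iterate converges to (2, 0).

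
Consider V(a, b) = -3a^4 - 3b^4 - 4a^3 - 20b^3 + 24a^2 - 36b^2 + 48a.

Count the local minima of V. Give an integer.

1

V separates as a function of a plus a function of b, so ∇V=0 decouples.
∂V/∂a = -12(a - 2)(a + 1)(a + 2) = 0 at a ∈ {-2, -1, 2}; ∂V/∂b = -12b(b + 2)(b + 3) = 0 at b ∈ {-3, -2, 0}.
The Hessian is diagonal: diag(V_aa, V_bb). Second derivatives: V_aa(-2)=-48, V_aa(-1)=36, V_aa(2)=-144; V_bb(-3)=-36, V_bb(-2)=24, V_bb(0)=-72.
Local minima occur where both diagonal entries positive: (-1, -2). Count: 1.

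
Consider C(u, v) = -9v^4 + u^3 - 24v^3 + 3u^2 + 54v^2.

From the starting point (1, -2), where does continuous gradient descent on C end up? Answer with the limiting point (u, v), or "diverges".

(0, 0)

C is separable, so gradient descent decouples: u follows -∂C/∂u, v follows -∂C/∂v.
∂C/∂u = 3u(u + 2); at u=1 this is 9, so u decreases.
∂C/∂v = -36v(v - 1)(v + 3); at v=-2 this is -216, so v increases.
u converges to its nearest critical value 0 (a local min of the u-part); v converges to 0. The iterate converges to (0, 0).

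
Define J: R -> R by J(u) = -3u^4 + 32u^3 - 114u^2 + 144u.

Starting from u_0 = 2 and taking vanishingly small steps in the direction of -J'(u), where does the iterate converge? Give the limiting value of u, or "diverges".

J'(u) = -12(u - 4)(u - 3)(u - 1), so J'(2) = -24.
Gradient descent moves in the -J' direction, i.e. u is increasing.
The nearest critical point in that direction is u = 3, where J'' = 24 > 0 (a local minimum). The iterate converges there.

3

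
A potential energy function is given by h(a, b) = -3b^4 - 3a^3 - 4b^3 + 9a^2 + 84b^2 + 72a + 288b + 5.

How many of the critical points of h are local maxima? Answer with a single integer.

h separates as a function of a plus a function of b, so ∇h=0 decouples.
∂h/∂a = -9(a - 4)(a + 2) = 0 at a ∈ {-2, 4}; ∂h/∂b = -12(b - 4)(b + 2)(b + 3) = 0 at b ∈ {-3, -2, 4}.
The Hessian is diagonal: diag(h_aa, h_bb). Second derivatives: h_aa(-2)=54, h_aa(4)=-54; h_bb(-3)=-84, h_bb(-2)=72, h_bb(4)=-504.
Local maxima occur where both diagonal entries negative: (4, -3), (4, 4). Count: 2.

2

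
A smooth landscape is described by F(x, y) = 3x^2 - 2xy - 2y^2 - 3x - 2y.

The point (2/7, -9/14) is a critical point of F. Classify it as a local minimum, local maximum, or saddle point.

saddle point

The Hessian of F is constant: H = [[6, -2], [-2, -4]].
det(H) = 6·(-4) − (-2)² = -28.
Since det(H) < 0, H is indefinite and the critical point is a saddle point.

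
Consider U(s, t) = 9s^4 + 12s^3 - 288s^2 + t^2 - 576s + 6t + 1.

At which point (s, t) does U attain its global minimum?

U(s,t) separates as P(s) + Q(t) + 1, so its minimum is min P + min Q + 1.
P'(s) = 36(s - 4)(s + 1)(s + 4) vanishes at s ∈ {-4, -1, 4}; Q'(t) = 2(t + 3) vanishes at t ∈ {-3}.
Local minima of P (where P''>0): P(-4)=-768, P(4)=-3840. Local minima of Q: Q(-3)=-9.
So the global minimum of U is P(4) + Q(-3) + 1 = -3840 − 9 + 1 = -3848, attained at (4, -3).

(4, -3)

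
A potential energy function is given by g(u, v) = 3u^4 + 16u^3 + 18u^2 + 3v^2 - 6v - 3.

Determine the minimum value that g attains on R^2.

g(u,v) separates as P(u) + Q(v) − 3, so its minimum is min P + min Q − 3.
P'(u) = 12u(u + 1)(u + 3) vanishes at u ∈ {-3, -1, 0}; Q'(v) = 6v - 6 vanishes at v ∈ {1}.
Local minima of P (where P''>0): P(-3)=-27, P(0)=0. Local minima of Q: Q(1)=-3.
So the global minimum of g is P(-3) + Q(1) − 3 = -27 − 3 − 3 = -33, attained at (-3, 1).

-33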